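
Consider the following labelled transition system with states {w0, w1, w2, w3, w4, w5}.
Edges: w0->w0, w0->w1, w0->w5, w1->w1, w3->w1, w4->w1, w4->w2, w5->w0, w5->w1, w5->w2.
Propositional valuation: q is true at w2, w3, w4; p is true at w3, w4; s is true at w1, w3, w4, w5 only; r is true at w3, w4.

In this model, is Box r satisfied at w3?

No

At w3: Box r requires r at every successor {w1}.
  r fails at w1, so Box r is false at w3.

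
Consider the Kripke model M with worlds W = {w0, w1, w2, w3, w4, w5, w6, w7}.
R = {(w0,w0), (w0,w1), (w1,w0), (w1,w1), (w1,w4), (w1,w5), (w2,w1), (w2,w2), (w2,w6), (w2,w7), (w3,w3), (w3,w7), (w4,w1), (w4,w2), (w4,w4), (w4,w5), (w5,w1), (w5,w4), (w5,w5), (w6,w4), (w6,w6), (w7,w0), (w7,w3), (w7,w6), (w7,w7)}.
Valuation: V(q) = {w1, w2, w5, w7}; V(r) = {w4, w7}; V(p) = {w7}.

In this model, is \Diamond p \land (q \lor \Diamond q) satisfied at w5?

No

At w5: \Diamond p is false, q \lor \Diamond q is true, so \Diamond p \land (q \lor \Diamond q) is false.
  At w5: \Diamond p requires p at some successor in {w1, w4, w5}.
    At w1: p is false.
    At w4: p is false.
    At w5: p is false.
  So \Diamond p is false at w5.
  At w5: q is true, \Diamond q is true, so q \lor \Diamond q is true.
    At w5: \Diamond q requires q at some successor in {w1, w4, w5}.
      q holds at w1, so \Diamond q is true at w5.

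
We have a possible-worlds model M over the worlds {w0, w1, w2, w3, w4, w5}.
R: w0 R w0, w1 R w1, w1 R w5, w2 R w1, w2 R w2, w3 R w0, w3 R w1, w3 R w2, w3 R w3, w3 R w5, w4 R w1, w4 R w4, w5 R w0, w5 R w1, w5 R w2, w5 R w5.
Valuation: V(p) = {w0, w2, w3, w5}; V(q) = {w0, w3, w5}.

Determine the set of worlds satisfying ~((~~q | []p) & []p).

Recall that []ψ holds at a world iff ψ holds at every accessible world, and <>ψ holds iff ψ holds at some accessible world.
Let φ = ~((~~q | []p) & []p). Evaluate φ at each world:
  w0 (successors {w0}): φ is false.
  w1 (successors {w1, w5}): φ is true.
  w2 (successors {w1, w2}): φ is true.
  w3 (successors {w0, w1, w2, w3, w5}): φ is true.
  w4 (successors {w1, w4}): φ is true.
  w5 (successors {w0, w1, w2, w5}): φ is true.
For instance, at w5:
  At w5: (~~q | []p) & []p is false, so ~((~~q | []p) & []p) is true.
    At w5: ~~q | []p is true, []p is false, so (~~q | []p) & []p is false.
      At w5: ~~q is true, []p is false, so ~~q | []p is true.
      At w5: []p requires p at every successor {w0, w1, w2, w5}.
        p fails at w1, so []p is false at w5.
Satisfying worlds: {w1, w2, w3, w4, w5}

w1, w2, w3, w4, w5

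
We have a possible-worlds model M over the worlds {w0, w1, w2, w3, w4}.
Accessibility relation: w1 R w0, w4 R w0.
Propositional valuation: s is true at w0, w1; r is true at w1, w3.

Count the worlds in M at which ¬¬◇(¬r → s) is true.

2

Recall that ◇ψ holds at a world iff ψ holds at some accessible world.
Let φ = ¬¬◇(¬r → s). Evaluate φ at each world:
  w0 (successors ∅): φ is false.
  w1 (successors {w0}): φ is true.
  w2 (successors ∅): φ is false.
  w3 (successors ∅): φ is false.
  w4 (successors {w0}): φ is true.
For instance, at w4:
  At w4: ¬◇(¬r → s) is false, so ¬¬◇(¬r → s) is true.
    At w4: ◇(¬r → s) is true, so ¬◇(¬r → s) is false.
      At w4: ◇(¬r → s) requires ¬r → s at some successor in {w0}.
        ¬r → s holds at w0, so ◇(¬r → s) is true at w4.
Satisfying worlds: {w1, w4}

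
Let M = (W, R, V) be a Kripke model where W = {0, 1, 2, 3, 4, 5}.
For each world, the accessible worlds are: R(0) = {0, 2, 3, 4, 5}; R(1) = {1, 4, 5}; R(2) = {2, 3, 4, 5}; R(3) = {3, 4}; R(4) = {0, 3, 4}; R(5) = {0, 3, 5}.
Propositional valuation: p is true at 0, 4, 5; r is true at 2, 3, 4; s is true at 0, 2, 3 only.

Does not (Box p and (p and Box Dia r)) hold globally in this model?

Yes

Let φ = not (Box p and (p and Box Dia r)). Evaluate φ at each world:
  0 (successors {0, 2, 3, 4, 5}): φ is true.
  1 (successors {1, 4, 5}): φ is true.
  2 (successors {2, 3, 4, 5}): φ is true.
  3 (successors {3, 4}): φ is true.
  4 (successors {0, 3, 4}): φ is true.
  5 (successors {0, 3, 5}): φ is true.
For instance, at 5:
  At 5: Box p and (p and Box Dia r) is false, so not (Box p and (p and Box Dia r)) is true.
    At 5: Box p is false, p and Box Dia r is true, so Box p and (p and Box Dia r) is false.
      At 5: Box p requires p at every successor {0, 3, 5}.
        p fails at 3, so Box p is false at 5.
      At 5: p is true, Box Dia r is true, so p and Box Dia r is true.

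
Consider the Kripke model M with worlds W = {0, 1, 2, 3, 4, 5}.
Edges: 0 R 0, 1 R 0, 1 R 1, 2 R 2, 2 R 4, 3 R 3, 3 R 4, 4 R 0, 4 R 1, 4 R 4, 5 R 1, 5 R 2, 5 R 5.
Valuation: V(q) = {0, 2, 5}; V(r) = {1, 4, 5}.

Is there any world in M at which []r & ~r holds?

Recall that []ψ holds at a world iff ψ holds at every accessible world, and <>ψ holds iff ψ holds at some accessible world.
Let φ = []r & ~r. Evaluate φ at each world:
  0 (successors {0}): φ is false.
  1 (successors {0, 1}): φ is false.
  2 (successors {2, 4}): φ is false.
  3 (successors {3, 4}): φ is false.
  4 (successors {0, 1, 4}): φ is false.
  5 (successors {1, 2, 5}): φ is false.
For instance, at 3:
  At 3: []r is false, ~r is true, so []r & ~r is false.
    At 3: []r requires r at every successor {3, 4}.
      r fails at 3, so []r is false at 3.

No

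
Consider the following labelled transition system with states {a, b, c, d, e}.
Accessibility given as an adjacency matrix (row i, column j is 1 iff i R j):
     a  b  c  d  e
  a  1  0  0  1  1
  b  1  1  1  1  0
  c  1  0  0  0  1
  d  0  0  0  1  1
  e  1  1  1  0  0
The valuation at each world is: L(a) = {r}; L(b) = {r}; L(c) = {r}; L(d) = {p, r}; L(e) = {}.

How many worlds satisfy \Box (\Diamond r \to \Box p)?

Recall that \Box ψ holds at a world iff ψ holds at every accessible world, and \Diamond ψ holds iff ψ holds at some accessible world.
Let φ = \Box (\Diamond r \to \Box p). Evaluate φ at each world:
  a (successors {a, d, e}): φ is false.
  b (successors {a, b, c, d}): φ is false.
  c (successors {a, e}): φ is false.
  d (successors {d, e}): φ is false.
  e (successors {a, b, c}): φ is false.
For instance, at e:
  At e: \Box (\Diamond r \to \Box p) requires \Diamond r \to \Box p at every successor {a, b, c}.
    \Diamond r \to \Box p fails at a, so \Box (\Diamond r \to \Box p) is false at e.
      At a: \Diamond r is true, \Box p is false, so \Diamond r \to \Box p is false.
Satisfying worlds: none.

0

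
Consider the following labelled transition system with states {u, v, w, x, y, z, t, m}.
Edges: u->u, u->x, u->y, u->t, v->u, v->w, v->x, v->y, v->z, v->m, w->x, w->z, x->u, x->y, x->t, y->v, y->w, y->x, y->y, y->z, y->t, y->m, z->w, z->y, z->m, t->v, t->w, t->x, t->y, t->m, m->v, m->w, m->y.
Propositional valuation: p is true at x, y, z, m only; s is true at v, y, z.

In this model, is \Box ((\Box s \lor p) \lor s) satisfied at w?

Recall that \Box ψ holds at a world iff ψ holds at every accessible world, and \Diamond ψ holds iff ψ holds at some accessible world.
At w: \Box ((\Box s \lor p) \lor s) requires (\Box s \lor p) \lor s at every successor {x, z}.
    At x: \Box s \lor p is true, s is false, so (\Box s \lor p) \lor s is true.
      At x: \Box s is false, p is true, so \Box s \lor p is true.
    At z: \Box s \lor p is true, s is true, so (\Box s \lor p) \lor s is true.
      At z: \Box s is false, p is true, so \Box s \lor p is true.
So \Box ((\Box s \lor p) \lor s) is true at w.

Yes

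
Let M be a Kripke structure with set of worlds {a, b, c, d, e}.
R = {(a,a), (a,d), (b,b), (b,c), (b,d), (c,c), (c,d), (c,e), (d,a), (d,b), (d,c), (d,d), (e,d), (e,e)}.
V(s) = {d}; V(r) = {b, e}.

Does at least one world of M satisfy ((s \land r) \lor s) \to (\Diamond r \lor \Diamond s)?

Recall that \Diamond ψ holds at a world iff ψ holds at some accessible world.
Let φ = ((s \land r) \lor s) \to (\Diamond r \lor \Diamond s). Evaluate φ at each world:
  a (successors {a, d}): φ is true.
  b (successors {b, c, d}): φ is true.
  c (successors {c, d, e}): φ is true.
  d (successors {a, b, c, d}): φ is true.
  e (successors {d, e}): φ is true.
Detail at a (witness):
  At a: (s \land r) \lor s is false, \Diamond r \lor \Diamond s is true, so ((s \land r) \lor s) \to (\Diamond r \lor \Diamond s) is true.
    At a: \Diamond r is false, \Diamond s is true, so \Diamond r \lor \Diamond s is true.
      At a: \Diamond r requires r at some successor in {a, d}.
        At a: r is false.
        At d: r is false.
      So \Diamond r is false at a.
      At a: \Diamond s requires s at some successor in {a, d}.
        s holds at d, so \Diamond s is true at a.

Yes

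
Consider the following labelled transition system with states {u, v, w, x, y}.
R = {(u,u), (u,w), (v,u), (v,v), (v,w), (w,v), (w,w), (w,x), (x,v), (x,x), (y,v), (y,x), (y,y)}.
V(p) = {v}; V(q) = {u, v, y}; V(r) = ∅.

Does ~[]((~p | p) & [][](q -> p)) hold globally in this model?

Yes

Let φ = ~[]((~p | p) & [][](q -> p)). Evaluate φ at each world:
  u (successors {u, w}): φ is true.
  v (successors {u, v, w}): φ is true.
  w (successors {v, w, x}): φ is true.
  x (successors {v, x}): φ is true.
  y (successors {v, x, y}): φ is true.
For instance, at x:
  At x: []((~p | p) & [][](q -> p)) is false, so ~[]((~p | p) & [][](q -> p)) is true.
    At x: []((~p | p) & [][](q -> p)) requires (~p | p) & [][](q -> p) at every successor {v, x}.
      (~p | p) & [][](q -> p) fails at v, so []((~p | p) & [][](q -> p)) is false at x.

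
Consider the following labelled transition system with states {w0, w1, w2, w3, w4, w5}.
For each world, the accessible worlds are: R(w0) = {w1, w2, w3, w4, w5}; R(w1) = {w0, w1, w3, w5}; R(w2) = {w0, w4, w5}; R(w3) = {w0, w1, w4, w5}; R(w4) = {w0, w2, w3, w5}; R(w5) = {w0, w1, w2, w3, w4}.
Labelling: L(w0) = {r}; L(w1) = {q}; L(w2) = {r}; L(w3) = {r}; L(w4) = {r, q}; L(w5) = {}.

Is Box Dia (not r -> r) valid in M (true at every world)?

Yes

Recall that Box ψ holds at a world iff ψ holds at every accessible world, and Dia ψ holds iff ψ holds at some accessible world.
Let φ = Box Dia (not r -> r). Evaluate φ at each world:
  w0 (successors {w1, w2, w3, w4, w5}): φ is true.
  w1 (successors {w0, w1, w3, w5}): φ is true.
  w2 (successors {w0, w4, w5}): φ is true.
  w3 (successors {w0, w1, w4, w5}): φ is true.
  w4 (successors {w0, w2, w3, w5}): φ is true.
  w5 (successors {w0, w1, w2, w3, w4}): φ is true.
For instance, at w0:
  At w0: Box Dia (not r -> r) requires Dia (not r -> r) at every successor {w1, w2, w3, w4, w5}.
    At w1: Dia (not r -> r) is true.
    At w2: Dia (not r -> r) is true.
    At w3: Dia (not r -> r) is true.
    At w4: Dia (not r -> r) is true.
    At w5: Dia (not r -> r) is true.
  So Box Dia (not r -> r) is true at w0.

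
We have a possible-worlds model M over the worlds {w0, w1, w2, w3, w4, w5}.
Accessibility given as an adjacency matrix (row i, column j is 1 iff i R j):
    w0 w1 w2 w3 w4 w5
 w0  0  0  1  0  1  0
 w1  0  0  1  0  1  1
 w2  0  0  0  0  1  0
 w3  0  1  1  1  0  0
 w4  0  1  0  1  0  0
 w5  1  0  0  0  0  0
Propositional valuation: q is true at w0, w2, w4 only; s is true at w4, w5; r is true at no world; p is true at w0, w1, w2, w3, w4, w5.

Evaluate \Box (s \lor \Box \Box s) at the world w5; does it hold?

No

At w5: \Box (s \lor \Box \Box s) requires s \lor \Box \Box s at every successor {w0}.
  s \lor \Box \Box s fails at w0, so \Box (s \lor \Box \Box s) is false at w5.
    At w0: s is false, \Box \Box s is false, so s \lor \Box \Box s is false.
      At w0: \Box \Box s requires \Box s at every successor {w2, w4}.
        \Box s fails at w4, so \Box \Box s is false at w0.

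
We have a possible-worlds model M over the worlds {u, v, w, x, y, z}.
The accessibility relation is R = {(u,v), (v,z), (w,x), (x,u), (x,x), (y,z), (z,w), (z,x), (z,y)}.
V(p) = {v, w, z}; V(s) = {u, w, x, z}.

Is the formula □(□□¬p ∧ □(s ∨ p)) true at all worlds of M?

Recall that □ψ holds at a world iff ψ holds at every accessible world, and ◇ψ holds iff ψ holds at some accessible world.
Let φ = □(□□¬p ∧ □(s ∨ p)). Evaluate φ at each world:
  u (successors {v}): φ is false.
  v (successors {z}): φ is false.
  w (successors {x}): φ is false.
  x (successors {u, x}): φ is false.
  y (successors {z}): φ is false.
  z (successors {w, x, y}): φ is false.
Detail at u (counterexample):
  At u: □(□□¬p ∧ □(s ∨ p)) requires □□¬p ∧ □(s ∨ p) at every successor {v}.
    □□¬p ∧ □(s ∨ p) fails at v, so □(□□¬p ∧ □(s ∨ p)) is false at u.
      At v: □□¬p is false, □(s ∨ p) is true, so □□¬p ∧ □(s ∨ p) is false.

No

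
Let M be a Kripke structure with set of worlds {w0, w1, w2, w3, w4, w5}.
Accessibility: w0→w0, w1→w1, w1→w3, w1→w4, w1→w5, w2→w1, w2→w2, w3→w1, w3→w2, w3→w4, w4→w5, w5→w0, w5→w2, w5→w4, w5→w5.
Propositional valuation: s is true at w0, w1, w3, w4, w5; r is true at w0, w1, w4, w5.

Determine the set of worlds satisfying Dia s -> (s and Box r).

Let φ = Dia s -> (s and Box r). Evaluate φ at each world:
  w0 (successors {w0}): φ is true.
  w1 (successors {w1, w3, w4, w5}): φ is false.
  w2 (successors {w1, w2}): φ is false.
  w3 (successors {w1, w2, w4}): φ is false.
  w4 (successors {w5}): φ is true.
  w5 (successors {w0, w2, w4, w5}): φ is false.
For instance, at w1:
  At w1: Dia s is true, s and Box r is false, so Dia s -> (s and Box r) is false.
    At w1: Dia s requires s at some successor in {w1, w3, w4, w5}.
      s holds at w1, so Dia s is true at w1.
    At w1: s is true, Box r is false, so s and Box r is false.
      At w1: Box r requires r at every successor {w1, w3, w4, w5}.
        r fails at w3, so Box r is false at w1.
Satisfying worlds: {w0, w4}

w0, w4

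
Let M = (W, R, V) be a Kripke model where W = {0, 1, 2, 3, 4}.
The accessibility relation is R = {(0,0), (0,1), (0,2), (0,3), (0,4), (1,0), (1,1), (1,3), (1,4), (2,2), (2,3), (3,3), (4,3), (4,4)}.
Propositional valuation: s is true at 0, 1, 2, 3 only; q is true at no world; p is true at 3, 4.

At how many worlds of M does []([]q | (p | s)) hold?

Let φ = []([]q | (p | s)). Evaluate φ at each world:
  0 (successors {0, 1, 2, 3, 4}): φ is true.
  1 (successors {0, 1, 3, 4}): φ is true.
  2 (successors {2, 3}): φ is true.
  3 (successors {3}): φ is true.
  4 (successors {3, 4}): φ is true.
For instance, at 0:
  At 0: []([]q | (p | s)) requires []q | (p | s) at every successor {0, 1, 2, 3, 4}.
    At 0: []q | (p | s) is true.
    At 1: []q | (p | s) is true.
    At 2: []q | (p | s) is true.
    At 3: []q | (p | s) is true.
    At 4: []q | (p | s) is true.
  So []([]q | (p | s)) is true at 0.
Satisfying worlds: {0, 1, 2, 3, 4}

5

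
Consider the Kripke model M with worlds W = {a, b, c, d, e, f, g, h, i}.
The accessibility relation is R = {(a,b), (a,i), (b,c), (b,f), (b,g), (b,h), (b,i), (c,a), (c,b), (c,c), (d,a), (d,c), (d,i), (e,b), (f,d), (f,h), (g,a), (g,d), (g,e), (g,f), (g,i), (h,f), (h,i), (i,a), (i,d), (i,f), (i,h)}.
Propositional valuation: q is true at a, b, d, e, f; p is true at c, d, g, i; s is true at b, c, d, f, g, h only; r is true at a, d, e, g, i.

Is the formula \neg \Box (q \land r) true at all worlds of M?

Yes

Let φ = \neg \Box (q \land r). Evaluate φ at each world:
  a (successors {b, i}): φ is true.
  b (successors {c, f, g, h, i}): φ is true.
  c (successors {a, b, c}): φ is true.
  d (successors {a, c, i}): φ is true.
  e (successors {b}): φ is true.
  f (successors {d, h}): φ is true.
  g (successors {a, d, e, f, i}): φ is true.
  h (successors {f, i}): φ is true.
  i (successors {a, d, f, h}): φ is true.
For instance, at g:
  At g: \Box (q \land r) is false, so \neg \Box (q \land r) is true.
    At g: \Box (q \land r) requires q \land r at every successor {a, d, e, f, i}.
      q \land r fails at f, so \Box (q \land r) is false at g.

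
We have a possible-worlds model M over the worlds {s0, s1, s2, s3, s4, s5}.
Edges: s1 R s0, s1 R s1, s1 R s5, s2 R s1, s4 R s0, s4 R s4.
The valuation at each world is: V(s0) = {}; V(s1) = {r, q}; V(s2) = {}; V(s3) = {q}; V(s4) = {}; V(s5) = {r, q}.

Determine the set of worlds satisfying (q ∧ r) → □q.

s0, s2, s3, s4, s5

Let φ = (q ∧ r) → □q. Evaluate φ at each world:
  s0 (successors ∅): φ is true.
  s1 (successors {s0, s1, s5}): φ is false.
  s2 (successors {s1}): φ is true.
  s3 (successors ∅): φ is true.
  s4 (successors {s0, s4}): φ is true.
  s5 (successors ∅): φ is true.
For instance, at s1:
  At s1: q ∧ r is true, □q is false, so (q ∧ r) → □q is false.
    At s1: □q requires q at every successor {s0, s1, s5}.
      q fails at s0, so □q is false at s1.
Satisfying worlds: {s0, s2, s3, s4, s5}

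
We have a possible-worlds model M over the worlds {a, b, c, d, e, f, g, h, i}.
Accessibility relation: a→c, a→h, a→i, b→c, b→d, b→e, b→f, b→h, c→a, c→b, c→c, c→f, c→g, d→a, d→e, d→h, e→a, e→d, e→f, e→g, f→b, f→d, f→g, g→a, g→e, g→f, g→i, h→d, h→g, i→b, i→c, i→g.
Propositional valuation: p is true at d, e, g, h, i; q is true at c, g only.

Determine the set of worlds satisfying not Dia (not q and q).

a, b, c, d, e, f, g, h, i

Let φ = not Dia (not q and q). Evaluate φ at each world:
  a (successors {c, h, i}): φ is true.
  b (successors {c, d, e, f, h}): φ is true.
  c (successors {a, b, c, f, g}): φ is true.
  d (successors {a, e, h}): φ is true.
  e (successors {a, d, f, g}): φ is true.
  f (successors {b, d, g}): φ is true.
  g (successors {a, e, f, i}): φ is true.
  h (successors {d, g}): φ is true.
  i (successors {b, c, g}): φ is true.
For instance, at h:
  At h: Dia (not q and q) is false, so not Dia (not q and q) is true.
    At h: Dia (not q and q) requires not q and q at some successor in {d, g}.
      At d: not q and q is false.
      At g: not q and q is false.
    So Dia (not q and q) is false at h.
Satisfying worlds: {a, b, c, d, e, f, g, h, i}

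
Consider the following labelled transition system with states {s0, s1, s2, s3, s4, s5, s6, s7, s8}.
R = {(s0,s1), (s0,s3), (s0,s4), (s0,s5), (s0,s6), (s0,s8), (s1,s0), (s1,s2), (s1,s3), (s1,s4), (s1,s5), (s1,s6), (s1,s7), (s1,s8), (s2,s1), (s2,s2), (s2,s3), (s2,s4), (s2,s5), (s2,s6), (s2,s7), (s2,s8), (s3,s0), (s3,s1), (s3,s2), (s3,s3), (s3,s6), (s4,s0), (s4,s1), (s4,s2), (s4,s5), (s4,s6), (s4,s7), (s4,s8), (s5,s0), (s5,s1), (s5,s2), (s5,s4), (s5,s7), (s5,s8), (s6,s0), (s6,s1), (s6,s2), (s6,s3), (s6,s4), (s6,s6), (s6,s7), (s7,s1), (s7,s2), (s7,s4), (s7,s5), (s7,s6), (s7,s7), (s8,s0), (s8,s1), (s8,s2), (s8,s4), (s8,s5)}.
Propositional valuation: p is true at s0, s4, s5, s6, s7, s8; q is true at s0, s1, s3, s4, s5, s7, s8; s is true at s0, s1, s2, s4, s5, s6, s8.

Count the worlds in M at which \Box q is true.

0

Let φ = \Box q. Evaluate φ at each world:
  s0 (successors {s1, s3, s4, s5, s6, s8}): φ is false.
  s1 (successors {s0, s2, s3, s4, s5, s6, s7, s8}): φ is false.
  s2 (successors {s1, s2, s3, s4, s5, s6, s7, s8}): φ is false.
  s3 (successors {s0, s1, s2, s3, s6}): φ is false.
  s4 (successors {s0, s1, s2, s5, s6, s7, s8}): φ is false.
  s5 (successors {s0, s1, s2, s4, s7, s8}): φ is false.
  s6 (successors {s0, s1, s2, s3, s4, s6, s7}): φ is false.
  s7 (successors {s1, s2, s4, s5, s6, s7}): φ is false.
  s8 (successors {s0, s1, s2, s4, s5}): φ is false.
For instance, at s2:
  At s2: \Box q requires q at every successor {s1, s2, s3, s4, s5, s6, s7, s8}.
    q fails at s2, so \Box q is false at s2.
Satisfying worlds: none.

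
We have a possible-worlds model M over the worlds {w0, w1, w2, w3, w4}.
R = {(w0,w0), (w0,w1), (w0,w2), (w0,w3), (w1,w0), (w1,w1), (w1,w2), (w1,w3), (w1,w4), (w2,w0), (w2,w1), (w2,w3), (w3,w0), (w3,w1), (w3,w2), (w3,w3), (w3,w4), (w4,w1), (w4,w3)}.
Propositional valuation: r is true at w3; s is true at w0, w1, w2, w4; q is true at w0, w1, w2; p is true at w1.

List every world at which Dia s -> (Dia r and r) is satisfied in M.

Recall that Dia ψ holds at a world iff ψ holds at some accessible world.
Let φ = Dia s -> (Dia r and r). Evaluate φ at each world:
  w0 (successors {w0, w1, w2, w3}): φ is false.
  w1 (successors {w0, w1, w2, w3, w4}): φ is false.
  w2 (successors {w0, w1, w3}): φ is false.
  w3 (successors {w0, w1, w2, w3, w4}): φ is true.
  w4 (successors {w1, w3}): φ is false.
For instance, at w1:
  At w1: Dia s is true, Dia r and r is false, so Dia s -> (Dia r and r) is false.
    At w1: Dia s requires s at some successor in {w0, w1, w2, w3, w4}.
      s holds at w0, so Dia s is true at w1.
    At w1: Dia r is true, r is false, so Dia r and r is false.
      At w1: Dia r requires r at some successor in {w0, w1, w2, w3, w4}.
        r holds at w3, so Dia r is true at w1.
Satisfying worlds: {w3}

w3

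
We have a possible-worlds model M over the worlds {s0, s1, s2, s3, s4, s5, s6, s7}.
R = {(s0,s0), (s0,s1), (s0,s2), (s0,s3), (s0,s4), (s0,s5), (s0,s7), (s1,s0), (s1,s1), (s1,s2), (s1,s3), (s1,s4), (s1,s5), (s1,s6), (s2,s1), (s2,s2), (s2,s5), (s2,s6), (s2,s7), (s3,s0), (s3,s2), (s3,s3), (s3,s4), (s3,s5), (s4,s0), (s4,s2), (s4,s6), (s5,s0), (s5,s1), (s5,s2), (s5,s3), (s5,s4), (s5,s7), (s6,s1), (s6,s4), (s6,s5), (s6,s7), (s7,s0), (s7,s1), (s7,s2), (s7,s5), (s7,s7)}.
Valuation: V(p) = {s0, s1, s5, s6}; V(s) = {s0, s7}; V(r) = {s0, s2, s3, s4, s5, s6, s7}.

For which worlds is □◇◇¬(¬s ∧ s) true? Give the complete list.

s0, s1, s2, s3, s4, s5, s6, s7

Let φ = □◇◇¬(¬s ∧ s). Evaluate φ at each world:
  s0 (successors {s0, s1, s2, s3, s4, s5, s7}): φ is true.
  s1 (successors {s0, s1, s2, s3, s4, s5, s6}): φ is true.
  s2 (successors {s1, s2, s5, s6, s7}): φ is true.
  s3 (successors {s0, s2, s3, s4, s5}): φ is true.
  s4 (successors {s0, s2, s6}): φ is true.
  s5 (successors {s0, s1, s2, s3, s4, s7}): φ is true.
  s6 (successors {s1, s4, s5, s7}): φ is true.
  s7 (successors {s0, s1, s2, s5, s7}): φ is true.
For instance, at s4:
  At s4: □◇◇¬(¬s ∧ s) requires ◇◇¬(¬s ∧ s) at every successor {s0, s2, s6}.
      At s0: ◇◇¬(¬s ∧ s) requires ◇¬(¬s ∧ s) at some successor in {s0, s1, s2, s3, s4, s5, s7}.
        ◇¬(¬s ∧ s) holds at s0, so ◇◇¬(¬s ∧ s) is true at s0.
      At s2: ◇◇¬(¬s ∧ s) requires ◇¬(¬s ∧ s) at some successor in {s1, s2, s5, s6, s7}.
        ◇¬(¬s ∧ s) holds at s1, so ◇◇¬(¬s ∧ s) is true at s2.
      At s6: ◇◇¬(¬s ∧ s) requires ◇¬(¬s ∧ s) at some successor in {s1, s4, s5, s7}.
        ◇¬(¬s ∧ s) holds at s1, so ◇◇¬(¬s ∧ s) is true at s6.
  So □◇◇¬(¬s ∧ s) is true at s4.
Satisfying worlds: {s0, s1, s2, s3, s4, s5, s6, s7}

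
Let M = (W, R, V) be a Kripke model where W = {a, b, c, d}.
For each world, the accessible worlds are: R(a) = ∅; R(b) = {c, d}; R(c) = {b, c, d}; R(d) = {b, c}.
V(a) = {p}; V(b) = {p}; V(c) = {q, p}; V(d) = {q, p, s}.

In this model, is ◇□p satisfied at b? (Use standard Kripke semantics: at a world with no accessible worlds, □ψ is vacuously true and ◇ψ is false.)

Yes

Recall that □ψ holds at a world iff ψ holds at every accessible world, and ◇ψ holds iff ψ holds at some accessible world.
At b: ◇□p requires □p at some successor in {c, d}.
  □p holds at c, so ◇□p is true at b.
    At c: □p requires p at every successor {b, c, d}.
      At b: p is true.
      At c: p is true.
      At d: p is true.
    So □p is true at c.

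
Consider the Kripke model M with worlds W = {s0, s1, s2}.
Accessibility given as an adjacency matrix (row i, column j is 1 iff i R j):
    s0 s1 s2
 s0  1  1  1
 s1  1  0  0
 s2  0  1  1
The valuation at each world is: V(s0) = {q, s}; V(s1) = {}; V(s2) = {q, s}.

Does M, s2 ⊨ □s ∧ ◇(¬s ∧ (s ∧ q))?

No

At s2: □s is false, ◇(¬s ∧ (s ∧ q)) is false, so □s ∧ ◇(¬s ∧ (s ∧ q)) is false.
  At s2: □s requires s at every successor {s1, s2}.
    s fails at s1, so □s is false at s2.
  At s2: ◇(¬s ∧ (s ∧ q)) requires ¬s ∧ (s ∧ q) at some successor in {s1, s2}.
    At s1: ¬s ∧ (s ∧ q) is false.
    At s2: ¬s ∧ (s ∧ q) is false.
  So ◇(¬s ∧ (s ∧ q)) is false at s2.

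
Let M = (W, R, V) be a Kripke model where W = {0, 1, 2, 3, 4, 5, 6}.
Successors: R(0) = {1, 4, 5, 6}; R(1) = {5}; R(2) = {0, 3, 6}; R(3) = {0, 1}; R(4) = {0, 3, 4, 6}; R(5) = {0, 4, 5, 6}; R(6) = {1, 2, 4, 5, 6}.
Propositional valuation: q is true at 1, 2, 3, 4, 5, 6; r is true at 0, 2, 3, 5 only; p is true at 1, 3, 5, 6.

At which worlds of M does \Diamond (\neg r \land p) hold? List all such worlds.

Let φ = \Diamond (\neg r \land p). Evaluate φ at each world:
  0 (successors {1, 4, 5, 6}): φ is true.
  1 (successors {5}): φ is false.
  2 (successors {0, 3, 6}): φ is true.
  3 (successors {0, 1}): φ is true.
  4 (successors {0, 3, 4, 6}): φ is true.
  5 (successors {0, 4, 5, 6}): φ is true.
  6 (successors {1, 2, 4, 5, 6}): φ is true.
For instance, at 4:
  At 4: \Diamond (\neg r \land p) requires \neg r \land p at some successor in {0, 3, 4, 6}.
    \neg r \land p holds at 6, so \Diamond (\neg r \land p) is true at 4.
Satisfying worlds: {0, 2, 3, 4, 5, 6}

0, 2, 3, 4, 5, 6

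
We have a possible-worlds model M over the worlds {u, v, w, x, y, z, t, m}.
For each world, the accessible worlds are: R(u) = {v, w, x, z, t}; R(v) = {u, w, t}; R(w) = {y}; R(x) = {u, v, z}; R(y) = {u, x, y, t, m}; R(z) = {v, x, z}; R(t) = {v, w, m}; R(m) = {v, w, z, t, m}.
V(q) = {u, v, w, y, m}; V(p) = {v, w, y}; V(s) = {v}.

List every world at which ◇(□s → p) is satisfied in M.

u, v, w, x, y, z, t, m

Let φ = ◇(□s → p). Evaluate φ at each world:
  u (successors {v, w, x, z, t}): φ is true.
  v (successors {u, w, t}): φ is true.
  w (successors {y}): φ is true.
  x (successors {u, v, z}): φ is true.
  y (successors {u, x, y, t, m}): φ is true.
  z (successors {v, x, z}): φ is true.
  t (successors {v, w, m}): φ is true.
  m (successors {v, w, z, t, m}): φ is true.
For instance, at v:
  At v: ◇(□s → p) requires □s → p at some successor in {u, w, t}.
    □s → p holds at u, so ◇(□s → p) is true at v.
      At u: □s is false, p is false, so □s → p is true.
Satisfying worlds: {u, v, w, x, y, z, t, m}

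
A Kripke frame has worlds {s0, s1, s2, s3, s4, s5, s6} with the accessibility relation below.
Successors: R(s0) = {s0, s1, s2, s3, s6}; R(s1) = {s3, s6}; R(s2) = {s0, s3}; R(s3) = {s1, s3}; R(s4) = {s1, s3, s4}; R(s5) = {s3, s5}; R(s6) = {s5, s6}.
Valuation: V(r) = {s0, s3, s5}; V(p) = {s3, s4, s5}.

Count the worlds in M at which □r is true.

Let φ = □r. Evaluate φ at each world:
  s0 (successors {s0, s1, s2, s3, s6}): φ is false.
  s1 (successors {s3, s6}): φ is false.
  s2 (successors {s0, s3}): φ is true.
  s3 (successors {s1, s3}): φ is false.
  s4 (successors {s1, s3, s4}): φ is false.
  s5 (successors {s3, s5}): φ is true.
  s6 (successors {s5, s6}): φ is false.
For instance, at s5:
  At s5: □r requires r at every successor {s3, s5}.
    At s3: r is true.
    At s5: r is true.
  So □r is true at s5.
Satisfying worlds: {s2, s5}

2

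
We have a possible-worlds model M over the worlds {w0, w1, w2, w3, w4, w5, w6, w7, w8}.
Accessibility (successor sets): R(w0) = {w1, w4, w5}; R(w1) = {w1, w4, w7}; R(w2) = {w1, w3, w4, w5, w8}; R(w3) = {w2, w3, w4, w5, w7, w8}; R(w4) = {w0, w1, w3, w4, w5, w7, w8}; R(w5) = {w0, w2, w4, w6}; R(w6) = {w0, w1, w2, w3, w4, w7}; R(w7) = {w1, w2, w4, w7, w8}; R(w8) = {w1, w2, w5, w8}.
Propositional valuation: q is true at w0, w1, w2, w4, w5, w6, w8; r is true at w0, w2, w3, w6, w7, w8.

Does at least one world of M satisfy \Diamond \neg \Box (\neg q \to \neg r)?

Yes

Let φ = \Diamond \neg \Box (\neg q \to \neg r). Evaluate φ at each world:
  w0 (successors {w1, w4, w5}): φ is true.
  w1 (successors {w1, w4, w7}): φ is true.
  w2 (successors {w1, w3, w4, w5, w8}): φ is true.
  w3 (successors {w2, w3, w4, w5, w7, w8}): φ is true.
  w4 (successors {w0, w1, w3, w4, w5, w7, w8}): φ is true.
  w5 (successors {w0, w2, w4, w6}): φ is true.
  w6 (successors {w0, w1, w2, w3, w4, w7}): φ is true.
  w7 (successors {w1, w2, w4, w7, w8}): φ is true.
  w8 (successors {w1, w2, w5, w8}): φ is true.
Detail at w0 (witness):
  At w0: \Diamond \neg \Box (\neg q \to \neg r) requires \neg \Box (\neg q \to \neg r) at some successor in {w1, w4, w5}.
    \neg \Box (\neg q \to \neg r) holds at w1, so \Diamond \neg \Box (\neg q \to \neg r) is true at w0.
      At w1: \Box (\neg q \to \neg r) is false, so \neg \Box (\neg q \to \neg r) is true.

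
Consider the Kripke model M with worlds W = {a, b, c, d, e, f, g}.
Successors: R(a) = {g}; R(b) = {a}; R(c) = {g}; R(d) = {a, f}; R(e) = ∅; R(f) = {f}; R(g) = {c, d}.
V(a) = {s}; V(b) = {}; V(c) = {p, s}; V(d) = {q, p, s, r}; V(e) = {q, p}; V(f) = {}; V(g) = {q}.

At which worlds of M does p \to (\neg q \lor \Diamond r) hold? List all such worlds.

a, b, c, f, g

Let φ = p \to (\neg q \lor \Diamond r). Evaluate φ at each world:
  a (successors {g}): φ is true.
  b (successors {a}): φ is true.
  c (successors {g}): φ is true.
  d (successors {a, f}): φ is false.
  e (successors ∅): φ is false.
  f (successors {f}): φ is true.
  g (successors {c, d}): φ is true.
For instance, at b:
  At b: p is false, \neg q \lor \Diamond r is true, so p \to (\neg q \lor \Diamond r) is true.
    At b: \neg q is true, \Diamond r is false, so \neg q \lor \Diamond r is true.
      At b: \Diamond r requires r at some successor in {a}.
        At a: r is false.
      So \Diamond r is false at b.
Satisfying worlds: {a, b, c, f, g}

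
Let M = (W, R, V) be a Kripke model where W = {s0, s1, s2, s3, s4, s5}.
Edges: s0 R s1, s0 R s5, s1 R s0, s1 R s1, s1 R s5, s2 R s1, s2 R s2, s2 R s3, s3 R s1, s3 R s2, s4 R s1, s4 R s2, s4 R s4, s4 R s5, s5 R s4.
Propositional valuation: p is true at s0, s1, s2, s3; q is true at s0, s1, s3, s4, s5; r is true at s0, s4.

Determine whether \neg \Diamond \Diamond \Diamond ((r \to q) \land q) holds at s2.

No

At s2: \Diamond \Diamond \Diamond ((r \to q) \land q) is true, so \neg \Diamond \Diamond \Diamond ((r \to q) \land q) is false.
  At s2: \Diamond \Diamond \Diamond ((r \to q) \land q) requires \Diamond \Diamond ((r \to q) \land q) at some successor in {s1, s2, s3}.
    \Diamond \Diamond ((r \to q) \land q) holds at s1, so \Diamond \Diamond \Diamond ((r \to q) \land q) is true at s2.
      At s1: \Diamond \Diamond ((r \to q) \land q) requires \Diamond ((r \to q) \land q) at some successor in {s0, s1, s5}.
        \Diamond ((r \to q) \land q) holds at s0, so \Diamond \Diamond ((r \to q) \land q) is true at s1.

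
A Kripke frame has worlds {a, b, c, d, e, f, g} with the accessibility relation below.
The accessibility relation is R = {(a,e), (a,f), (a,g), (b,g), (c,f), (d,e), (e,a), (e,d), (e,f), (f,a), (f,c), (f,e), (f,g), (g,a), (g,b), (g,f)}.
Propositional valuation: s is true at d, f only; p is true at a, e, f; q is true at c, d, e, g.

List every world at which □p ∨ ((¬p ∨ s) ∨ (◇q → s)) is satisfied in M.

Let φ = □p ∨ ((¬p ∨ s) ∨ (◇q → s)). Evaluate φ at each world:
  a (successors {e, f, g}): φ is false.
  b (successors {g}): φ is true.
  c (successors {f}): φ is true.
  d (successors {e}): φ is true.
  e (successors {a, d, f}): φ is false.
  f (successors {a, c, e, g}): φ is true.
  g (successors {a, b, f}): φ is true.
For instance, at d:
  At d: □p is true, (¬p ∨ s) ∨ (◇q → s) is true, so □p ∨ ((¬p ∨ s) ∨ (◇q → s)) is true.
    At d: □p requires p at every successor {e}.
      At e: p is true.
    So □p is true at d.
    At d: ¬p ∨ s is true, ◇q → s is true, so (¬p ∨ s) ∨ (◇q → s) is true.
      At d: ◇q is true, s is true, so ◇q → s is true.
Satisfying worlds: {b, c, d, f, g}

b, c, d, f, g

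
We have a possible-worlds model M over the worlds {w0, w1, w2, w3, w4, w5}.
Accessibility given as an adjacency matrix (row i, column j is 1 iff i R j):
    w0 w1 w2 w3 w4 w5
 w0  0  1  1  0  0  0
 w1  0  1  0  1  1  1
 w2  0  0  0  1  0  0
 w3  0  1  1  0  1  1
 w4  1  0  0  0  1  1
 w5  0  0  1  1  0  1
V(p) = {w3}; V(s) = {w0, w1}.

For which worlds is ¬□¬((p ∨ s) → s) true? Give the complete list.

w0, w1, w3, w4, w5

Let φ = ¬□¬((p ∨ s) → s). Evaluate φ at each world:
  w0 (successors {w1, w2}): φ is true.
  w1 (successors {w1, w3, w4, w5}): φ is true.
  w2 (successors {w3}): φ is false.
  w3 (successors {w1, w2, w4, w5}): φ is true.
  w4 (successors {w0, w4, w5}): φ is true.
  w5 (successors {w2, w3, w5}): φ is true.
For instance, at w4:
  At w4: □¬((p ∨ s) → s) is false, so ¬□¬((p ∨ s) → s) is true.
    At w4: □¬((p ∨ s) → s) requires ¬((p ∨ s) → s) at every successor {w0, w4, w5}.
      ¬((p ∨ s) → s) fails at w0, so □¬((p ∨ s) → s) is false at w4.
Satisfying worlds: {w0, w1, w3, w4, w5}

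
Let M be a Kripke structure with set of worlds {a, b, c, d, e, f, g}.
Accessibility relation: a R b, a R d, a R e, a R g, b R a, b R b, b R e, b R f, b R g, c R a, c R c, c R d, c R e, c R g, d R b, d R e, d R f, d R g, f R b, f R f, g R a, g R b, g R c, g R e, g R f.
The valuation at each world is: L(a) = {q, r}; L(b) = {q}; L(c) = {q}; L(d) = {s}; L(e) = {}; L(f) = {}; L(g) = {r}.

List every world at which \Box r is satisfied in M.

Let φ = \Box r. Evaluate φ at each world:
  a (successors {b, d, e, g}): φ is false.
  b (successors {a, b, e, f, g}): φ is false.
  c (successors {a, c, d, e, g}): φ is false.
  d (successors {b, e, f, g}): φ is false.
  e (successors ∅): φ is true.
  f (successors {b, f}): φ is false.
  g (successors {a, b, c, e, f}): φ is false.
For instance, at d:
  At d: \Box r requires r at every successor {b, e, f, g}.
    r fails at b, so \Box r is false at d.
Satisfying worlds: {e}

e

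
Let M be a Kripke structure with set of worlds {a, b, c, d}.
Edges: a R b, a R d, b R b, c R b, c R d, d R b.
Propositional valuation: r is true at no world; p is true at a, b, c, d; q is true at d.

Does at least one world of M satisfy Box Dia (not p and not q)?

Let φ = Box Dia (not p and not q). Evaluate φ at each world:
  a (successors {b, d}): φ is false.
  b (successors {b}): φ is false.
  c (successors {b, d}): φ is false.
  d (successors {b}): φ is false.
For instance, at b:
  At b: Box Dia (not p and not q) requires Dia (not p and not q) at every successor {b}.
    Dia (not p and not q) fails at b, so Box Dia (not p and not q) is false at b.
      At b: Dia (not p and not q) requires not p and not q at some successor in {b}.
        At b: not p and not q is false.
      So Dia (not p and not q) is false at b.

No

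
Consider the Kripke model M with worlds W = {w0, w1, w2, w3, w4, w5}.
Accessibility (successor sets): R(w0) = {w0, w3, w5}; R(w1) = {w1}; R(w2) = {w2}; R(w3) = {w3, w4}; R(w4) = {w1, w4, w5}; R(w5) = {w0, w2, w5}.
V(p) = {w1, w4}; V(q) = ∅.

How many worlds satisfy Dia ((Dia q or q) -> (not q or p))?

Let φ = Dia ((Dia q or q) -> (not q or p)). Evaluate φ at each world:
  w0 (successors {w0, w3, w5}): φ is true.
  w1 (successors {w1}): φ is true.
  w2 (successors {w2}): φ is true.
  w3 (successors {w3, w4}): φ is true.
  w4 (successors {w1, w4, w5}): φ is true.
  w5 (successors {w0, w2, w5}): φ is true.
For instance, at w4:
  At w4: Dia ((Dia q or q) -> (not q or p)) requires (Dia q or q) -> (not q or p) at some successor in {w1, w4, w5}.
    (Dia q or q) -> (not q or p) holds at w1, so Dia ((Dia q or q) -> (not q or p)) is true at w4.
      At w1: Dia q or q is false, not q or p is true, so (Dia q or q) -> (not q or p) is true.
Satisfying worlds: {w0, w1, w2, w3, w4, w5}

6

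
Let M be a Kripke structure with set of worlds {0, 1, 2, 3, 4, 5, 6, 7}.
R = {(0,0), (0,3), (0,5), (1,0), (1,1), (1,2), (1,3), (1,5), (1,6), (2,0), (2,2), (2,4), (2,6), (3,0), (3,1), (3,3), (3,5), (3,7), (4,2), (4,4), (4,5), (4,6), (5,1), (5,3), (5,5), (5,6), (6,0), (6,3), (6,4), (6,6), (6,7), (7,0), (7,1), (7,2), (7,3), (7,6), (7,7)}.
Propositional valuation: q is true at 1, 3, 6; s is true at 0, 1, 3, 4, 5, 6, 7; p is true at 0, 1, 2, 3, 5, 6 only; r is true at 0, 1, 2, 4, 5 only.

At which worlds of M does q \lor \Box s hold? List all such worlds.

0, 1, 3, 5, 6

Let φ = q \lor \Box s. Evaluate φ at each world:
  0 (successors {0, 3, 5}): φ is true.
  1 (successors {0, 1, 2, 3, 5, 6}): φ is true.
  2 (successors {0, 2, 4, 6}): φ is false.
  3 (successors {0, 1, 3, 5, 7}): φ is true.
  4 (successors {2, 4, 5, 6}): φ is false.
  5 (successors {1, 3, 5, 6}): φ is true.
  6 (successors {0, 3, 4, 6, 7}): φ is true.
  7 (successors {0, 1, 2, 3, 6, 7}): φ is false.
For instance, at 6:
  At 6: q is true, \Box s is true, so q \lor \Box s is true.
    At 6: \Box s requires s at every successor {0, 3, 4, 6, 7}.
      At 0: s is true.
      At 3: s is true.
      At 4: s is true.
      At 6: s is true.
      At 7: s is true.
    So \Box s is true at 6.
Satisfying worlds: {0, 1, 3, 5, 6}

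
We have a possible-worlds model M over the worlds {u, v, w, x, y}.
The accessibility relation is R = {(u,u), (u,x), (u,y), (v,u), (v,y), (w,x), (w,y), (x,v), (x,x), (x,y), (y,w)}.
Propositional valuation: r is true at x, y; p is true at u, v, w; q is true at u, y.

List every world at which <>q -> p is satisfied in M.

u, v, w, y

Recall that <>ψ holds at a world iff ψ holds at some accessible world.
Let φ = <>q -> p. Evaluate φ at each world:
  u (successors {u, x, y}): φ is true.
  v (successors {u, y}): φ is true.
  w (successors {x, y}): φ is true.
  x (successors {v, x, y}): φ is false.
  y (successors {w}): φ is true.
For instance, at u:
  At u: <>q is true, p is true, so <>q -> p is true.
    At u: <>q requires q at some successor in {u, x, y}.
      q holds at u, so <>q is true at u.
Satisfying worlds: {u, v, w, y}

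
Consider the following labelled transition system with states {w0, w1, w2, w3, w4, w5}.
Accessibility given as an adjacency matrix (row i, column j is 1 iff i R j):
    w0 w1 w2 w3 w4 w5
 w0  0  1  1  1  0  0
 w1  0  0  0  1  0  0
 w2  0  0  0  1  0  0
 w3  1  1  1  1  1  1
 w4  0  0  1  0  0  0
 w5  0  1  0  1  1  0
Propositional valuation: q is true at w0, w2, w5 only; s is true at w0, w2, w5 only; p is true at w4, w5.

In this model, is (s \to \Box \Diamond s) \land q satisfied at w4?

No

Recall that \Box ψ holds at a world iff ψ holds at every accessible world, and \Diamond ψ holds iff ψ holds at some accessible world.
At w4: s \to \Box \Diamond s is true, q is false, so (s \to \Box \Diamond s) \land q is false.
  At w4: s is false, \Box \Diamond s is false, so s \to \Box \Diamond s is true.
    At w4: \Box \Diamond s requires \Diamond s at every successor {w2}.
      \Diamond s fails at w2, so \Box \Diamond s is false at w4.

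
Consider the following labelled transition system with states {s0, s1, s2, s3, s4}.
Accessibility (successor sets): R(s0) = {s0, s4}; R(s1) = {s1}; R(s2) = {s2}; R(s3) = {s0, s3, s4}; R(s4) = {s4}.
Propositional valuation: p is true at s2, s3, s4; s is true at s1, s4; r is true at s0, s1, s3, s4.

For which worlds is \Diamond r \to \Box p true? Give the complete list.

Recall that \Box ψ holds at a world iff ψ holds at every accessible world, and \Diamond ψ holds iff ψ holds at some accessible world.
Let φ = \Diamond r \to \Box p. Evaluate φ at each world:
  s0 (successors {s0, s4}): φ is false.
  s1 (successors {s1}): φ is false.
  s2 (successors {s2}): φ is true.
  s3 (successors {s0, s3, s4}): φ is false.
  s4 (successors {s4}): φ is true.
For instance, at s1:
  At s1: \Diamond r is true, \Box p is false, so \Diamond r \to \Box p is false.
    At s1: \Diamond r requires r at some successor in {s1}.
      r holds at s1, so \Diamond r is true at s1.
    At s1: \Box p requires p at every successor {s1}.
      p fails at s1, so \Box p is false at s1.
Satisfying worlds: {s2, s4}

s2, s4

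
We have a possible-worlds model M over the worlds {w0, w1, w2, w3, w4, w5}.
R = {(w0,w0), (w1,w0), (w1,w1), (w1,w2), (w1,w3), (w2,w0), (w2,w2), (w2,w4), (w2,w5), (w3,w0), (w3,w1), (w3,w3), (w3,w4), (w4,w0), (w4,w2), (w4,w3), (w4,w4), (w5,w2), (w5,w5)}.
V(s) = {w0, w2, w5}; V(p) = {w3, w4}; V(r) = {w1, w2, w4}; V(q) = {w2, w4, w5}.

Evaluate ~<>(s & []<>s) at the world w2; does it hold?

At w2: <>(s & []<>s) is true, so ~<>(s & []<>s) is false.
  At w2: <>(s & []<>s) requires s & []<>s at some successor in {w0, w2, w4, w5}.
    s & []<>s holds at w0, so <>(s & []<>s) is true at w2.
      At w0: s is true, []<>s is true, so s & []<>s is true.

No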